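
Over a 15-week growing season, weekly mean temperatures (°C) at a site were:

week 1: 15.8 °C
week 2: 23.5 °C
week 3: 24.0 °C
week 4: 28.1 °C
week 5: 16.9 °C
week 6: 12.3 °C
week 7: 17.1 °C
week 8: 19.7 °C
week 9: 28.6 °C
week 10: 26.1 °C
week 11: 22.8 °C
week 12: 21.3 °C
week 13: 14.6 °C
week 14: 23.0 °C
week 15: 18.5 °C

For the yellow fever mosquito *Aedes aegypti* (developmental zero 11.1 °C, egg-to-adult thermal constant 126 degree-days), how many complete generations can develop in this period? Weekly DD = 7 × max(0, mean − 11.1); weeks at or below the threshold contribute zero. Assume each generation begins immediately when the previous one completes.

8 generations

Weekly DD (7 × max(0, T̄ − 11.1)): 32.9, 86.8, 90.3, 119.0, 40.6, 8.4, 42.0, 60.2, 122.5, 105.0, 81.9, 71.4, 24.5, 83.3, 51.8.
Season total = 1020.6 DD.
Complete generations = ⌊1020.6 / 126⌋ = 8.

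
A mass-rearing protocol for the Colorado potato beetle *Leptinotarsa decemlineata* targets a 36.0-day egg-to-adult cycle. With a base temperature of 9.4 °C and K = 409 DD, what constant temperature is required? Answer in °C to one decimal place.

20.8 °C

Required daily accumulation = 409 / 36.0 = 11.361 DD/day.
T = T_base + 11.361 = 9.4 + 11.361 = 20.761 ≈ 20.8 °C.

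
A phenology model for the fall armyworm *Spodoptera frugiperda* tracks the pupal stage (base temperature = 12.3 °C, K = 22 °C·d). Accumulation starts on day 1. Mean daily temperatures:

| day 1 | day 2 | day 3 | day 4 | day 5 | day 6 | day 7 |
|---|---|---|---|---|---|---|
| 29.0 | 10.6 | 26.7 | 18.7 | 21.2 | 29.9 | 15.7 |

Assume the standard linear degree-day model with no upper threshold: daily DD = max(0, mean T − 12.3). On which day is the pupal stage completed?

Daily DD above 12.3 °C: 16.7, 0.0, 14.4, 6.4, 8.9, 17.6, 3.4.
Cumulative: 16.7, 16.7, 31.1, 37.5, 46.4, 64.0, 67.4.
The total first reaches 22 DD on day 3.

day 3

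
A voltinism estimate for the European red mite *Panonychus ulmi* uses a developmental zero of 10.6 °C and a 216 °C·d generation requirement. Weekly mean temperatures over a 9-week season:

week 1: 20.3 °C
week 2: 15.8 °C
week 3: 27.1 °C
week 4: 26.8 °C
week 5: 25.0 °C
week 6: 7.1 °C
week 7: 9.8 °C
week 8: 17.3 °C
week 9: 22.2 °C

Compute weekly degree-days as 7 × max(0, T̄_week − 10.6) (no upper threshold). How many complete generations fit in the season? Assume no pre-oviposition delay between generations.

Weekly DD (7 × max(0, T̄ − 10.6)): 67.9, 36.4, 115.5, 113.4, 100.8, 0.0, 0.0, 46.9, 81.2.
Season total = 562.1 DD.
Complete generations = ⌊562.1 / 216⌋ = 2.

2 generations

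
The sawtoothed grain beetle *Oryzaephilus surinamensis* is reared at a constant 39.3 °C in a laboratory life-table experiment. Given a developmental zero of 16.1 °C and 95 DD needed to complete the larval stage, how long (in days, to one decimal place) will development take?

4.1 days

Daily accumulation = 39.3 − 16.1 = 23.2 DD/day.
Duration = 95 / 23.2 = 4.095 ≈ 4.1 days.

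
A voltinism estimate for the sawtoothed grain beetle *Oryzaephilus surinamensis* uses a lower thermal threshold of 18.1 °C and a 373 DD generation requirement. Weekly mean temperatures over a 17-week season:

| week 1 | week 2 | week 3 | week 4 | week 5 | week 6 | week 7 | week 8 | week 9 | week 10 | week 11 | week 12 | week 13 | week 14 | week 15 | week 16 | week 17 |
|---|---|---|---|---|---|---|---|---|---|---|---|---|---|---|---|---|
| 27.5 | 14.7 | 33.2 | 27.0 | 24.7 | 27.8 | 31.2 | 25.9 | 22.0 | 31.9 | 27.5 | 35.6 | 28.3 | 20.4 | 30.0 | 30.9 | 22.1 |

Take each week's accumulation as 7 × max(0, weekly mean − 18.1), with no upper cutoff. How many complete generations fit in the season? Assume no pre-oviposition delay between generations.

2 generations

Weekly DD (7 × max(0, T̄ − 18.1)): 65.8, 0.0, 105.7, 62.3, 46.2, 67.9, 91.7, 54.6, 27.3, 96.6, 65.8, 122.5, 71.4, 16.1, 83.3, 89.6, 28.0.
Season total = 1094.8 DD.
Complete generations = ⌊1094.8 / 373⌋ = 2.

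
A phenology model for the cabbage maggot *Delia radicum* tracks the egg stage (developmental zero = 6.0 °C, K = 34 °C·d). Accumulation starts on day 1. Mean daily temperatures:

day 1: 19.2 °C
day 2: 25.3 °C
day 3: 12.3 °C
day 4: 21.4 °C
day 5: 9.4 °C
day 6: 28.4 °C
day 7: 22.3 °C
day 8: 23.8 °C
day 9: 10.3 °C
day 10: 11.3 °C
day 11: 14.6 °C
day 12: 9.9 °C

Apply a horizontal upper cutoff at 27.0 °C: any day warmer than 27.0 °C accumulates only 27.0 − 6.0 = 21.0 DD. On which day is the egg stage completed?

day 3

Daily DD above 6.0 °C (capped at 21.0): 13.2, 19.3, 6.3, 15.4, 3.4, 21.0, 16.3, 17.8, 4.3, 5.3, 8.6, 3.9.
Cumulative: 13.2, 32.5, 38.8, 54.2, 57.6, 78.6, 94.9, 112.7, 117.0, 122.3, 130.9, 134.8.
The total first reaches 34 DD on day 3.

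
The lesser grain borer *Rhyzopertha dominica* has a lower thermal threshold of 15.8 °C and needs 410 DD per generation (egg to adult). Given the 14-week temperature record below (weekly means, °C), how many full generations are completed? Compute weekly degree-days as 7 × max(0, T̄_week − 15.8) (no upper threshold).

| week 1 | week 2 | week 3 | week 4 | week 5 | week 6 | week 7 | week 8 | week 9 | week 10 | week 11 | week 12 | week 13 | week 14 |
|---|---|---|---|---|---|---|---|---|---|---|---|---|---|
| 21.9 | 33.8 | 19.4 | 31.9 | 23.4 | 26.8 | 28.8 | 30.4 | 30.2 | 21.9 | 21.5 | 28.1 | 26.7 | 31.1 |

Weekly DD (7 × max(0, T̄ − 15.8)): 42.7, 126.0, 25.2, 112.7, 53.2, 77.0, 91.0, 102.2, 100.8, 42.7, 39.9, 86.1, 76.3, 107.1.
Season total = 1082.9 DD.
Complete generations = ⌊1082.9 / 410⌋ = 2.

2 generations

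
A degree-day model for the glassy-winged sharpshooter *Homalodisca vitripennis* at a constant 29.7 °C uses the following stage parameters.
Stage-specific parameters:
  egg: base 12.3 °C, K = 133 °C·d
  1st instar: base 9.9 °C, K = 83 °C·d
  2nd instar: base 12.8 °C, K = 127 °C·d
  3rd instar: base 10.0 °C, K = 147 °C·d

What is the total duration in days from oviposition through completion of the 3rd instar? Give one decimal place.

26.8 days

egg: 133 / (29.7 − 12.3) = 133 / 17.4 = 7.644 d.
1st instar: 83 / (29.7 − 9.9) = 83 / 19.8 = 4.192 d.
2nd instar: 127 / (29.7 − 12.8) = 127 / 16.9 = 7.515 d.
3rd instar: 147 / (29.7 − 10.0) = 147 / 19.7 = 7.462 d.
Sum = 26.812 ≈ 26.8 days.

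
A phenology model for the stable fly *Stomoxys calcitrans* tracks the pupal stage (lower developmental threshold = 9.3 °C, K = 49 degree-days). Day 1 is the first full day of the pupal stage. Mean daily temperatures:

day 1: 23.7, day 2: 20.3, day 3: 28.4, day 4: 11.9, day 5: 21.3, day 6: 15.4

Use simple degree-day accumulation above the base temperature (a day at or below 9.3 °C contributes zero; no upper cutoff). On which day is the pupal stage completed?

day 5

Daily DD above 9.3 °C: 14.4, 11.0, 19.1, 2.6, 12.0, 6.1.
Cumulative: 14.4, 25.4, 44.5, 47.1, 59.1, 65.2.
The total first reaches 49 DD on day 5.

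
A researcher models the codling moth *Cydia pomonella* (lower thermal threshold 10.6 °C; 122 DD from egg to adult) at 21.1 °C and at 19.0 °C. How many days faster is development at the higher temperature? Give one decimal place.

2.9 days

At 21.1 °C: 122 / (21.1 − 10.6) = 122 / 10.5 = 11.619 d.
At 19.0 °C: 122 / (19.0 − 10.6) = 122 / 8.4 = 14.524 d.
Difference = |11.619 − 14.524| = 2.905 ≈ 2.9 days.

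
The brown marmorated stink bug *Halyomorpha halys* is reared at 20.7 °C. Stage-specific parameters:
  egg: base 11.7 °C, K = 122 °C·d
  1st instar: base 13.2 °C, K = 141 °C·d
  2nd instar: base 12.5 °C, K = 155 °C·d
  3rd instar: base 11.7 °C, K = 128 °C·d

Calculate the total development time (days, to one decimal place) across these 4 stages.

65.5 days

egg: 122 / (20.7 − 11.7) = 122 / 9.0 = 13.556 d.
1st instar: 141 / (20.7 − 13.2) = 141 / 7.5 = 18.800 d.
2nd instar: 155 / (20.7 − 12.5) = 155 / 8.2 = 18.902 d.
3rd instar: 128 / (20.7 − 11.7) = 128 / 9.0 = 14.222 d.
Sum = 65.480 ≈ 65.5 days.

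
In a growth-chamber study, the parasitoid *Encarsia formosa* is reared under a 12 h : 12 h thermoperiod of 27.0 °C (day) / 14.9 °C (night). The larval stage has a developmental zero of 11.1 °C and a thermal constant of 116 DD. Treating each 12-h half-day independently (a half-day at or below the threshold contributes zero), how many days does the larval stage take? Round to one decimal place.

Day half: max(0, 27.0 − 11.1) × 0.5 = 15.9 × 0.5 = 7.95 DD.
Night half: max(0, 14.9 − 11.1) × 0.5 = 3.8 × 0.5 = 1.90 DD.
Per 24 h: 9.85 DD/day.
Duration = 116 / 9.85 = 11.777 ≈ 11.8 days.

11.8 days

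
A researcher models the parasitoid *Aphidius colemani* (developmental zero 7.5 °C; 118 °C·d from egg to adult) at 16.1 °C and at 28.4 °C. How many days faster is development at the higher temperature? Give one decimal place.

8.1 days

At 16.1 °C: 118 / (16.1 − 7.5) = 118 / 8.6 = 13.721 d.
At 28.4 °C: 118 / (28.4 − 7.5) = 118 / 20.9 = 5.646 d.
Difference = |13.721 − 5.646| = 8.075 ≈ 8.1 days.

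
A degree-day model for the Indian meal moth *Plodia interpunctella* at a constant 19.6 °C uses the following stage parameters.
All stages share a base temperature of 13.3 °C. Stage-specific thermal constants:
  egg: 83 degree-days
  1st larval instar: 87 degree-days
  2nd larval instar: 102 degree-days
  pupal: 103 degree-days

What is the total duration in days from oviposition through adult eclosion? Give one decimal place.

Daily accumulation at 19.6 °C = 19.6 − 13.3 = 6.3 DD/day.
Total K = 83 + 87 + 102 + 103 = 375 DD.
Total duration = 375 / 6.3 = 59.524 ≈ 59.5 days.

59.5 days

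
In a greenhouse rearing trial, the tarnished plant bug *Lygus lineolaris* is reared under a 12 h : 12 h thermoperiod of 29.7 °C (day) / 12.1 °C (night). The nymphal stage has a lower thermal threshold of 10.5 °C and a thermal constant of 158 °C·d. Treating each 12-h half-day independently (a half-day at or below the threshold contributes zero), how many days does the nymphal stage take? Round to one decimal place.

Day half: max(0, 29.7 − 10.5) × 0.5 = 19.2 × 0.5 = 9.60 DD.
Night half: max(0, 12.1 − 10.5) × 0.5 = 1.6 × 0.5 = 0.80 DD.
Per 24 h: 10.40 DD/day.
Duration = 158 / 10.40 = 15.192 ≈ 15.2 days.

15.2 days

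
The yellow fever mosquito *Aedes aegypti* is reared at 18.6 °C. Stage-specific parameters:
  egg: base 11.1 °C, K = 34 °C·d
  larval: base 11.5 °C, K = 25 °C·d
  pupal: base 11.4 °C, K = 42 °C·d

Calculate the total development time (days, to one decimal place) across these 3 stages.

13.9 days

egg: 34 / (18.6 − 11.1) = 34 / 7.5 = 4.533 d.
larval: 25 / (18.6 − 11.5) = 25 / 7.1 = 3.521 d.
pupal: 42 / (18.6 − 11.4) = 42 / 7.2 = 5.833 d.
Sum = 13.888 ≈ 13.9 days.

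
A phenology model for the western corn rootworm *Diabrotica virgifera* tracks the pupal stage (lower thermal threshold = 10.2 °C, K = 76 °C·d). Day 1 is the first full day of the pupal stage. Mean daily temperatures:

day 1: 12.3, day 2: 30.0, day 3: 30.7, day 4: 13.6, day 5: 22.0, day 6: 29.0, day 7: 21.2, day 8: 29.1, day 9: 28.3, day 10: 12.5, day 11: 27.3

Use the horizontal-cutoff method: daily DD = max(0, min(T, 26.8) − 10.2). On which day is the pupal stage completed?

day 7

Daily DD above 10.2 °C (capped at 16.6): 2.1, 16.6, 16.6, 3.4, 11.8, 16.6, 11.0, 16.6, 16.6, 2.3, 16.6.
Cumulative: 2.1, 18.7, 35.3, 38.7, 50.5, 67.1, 78.1, 94.7, 111.3, 113.6, 130.2.
The total first reaches 76 DD on day 7.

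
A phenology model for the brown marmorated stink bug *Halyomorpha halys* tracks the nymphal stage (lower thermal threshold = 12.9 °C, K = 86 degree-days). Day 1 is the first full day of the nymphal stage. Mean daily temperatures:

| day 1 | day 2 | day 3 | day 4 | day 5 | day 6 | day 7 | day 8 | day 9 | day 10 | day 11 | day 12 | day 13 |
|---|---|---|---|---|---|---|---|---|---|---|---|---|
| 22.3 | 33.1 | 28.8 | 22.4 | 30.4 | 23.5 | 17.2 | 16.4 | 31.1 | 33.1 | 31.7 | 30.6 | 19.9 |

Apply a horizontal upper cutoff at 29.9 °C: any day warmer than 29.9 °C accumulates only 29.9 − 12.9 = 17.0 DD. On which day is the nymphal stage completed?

day 8

Daily DD above 12.9 °C (capped at 17.0): 9.4, 17.0, 15.9, 9.5, 17.0, 10.6, 4.3, 3.5, 17.0, 17.0, 17.0, 17.0, 7.0.
Cumulative: 9.4, 26.4, 42.3, 51.8, 68.8, 79.4, 83.7, 87.2, 104.2, 121.2, 138.2, 155.2, 162.2.
The total first reaches 86 DD on day 8.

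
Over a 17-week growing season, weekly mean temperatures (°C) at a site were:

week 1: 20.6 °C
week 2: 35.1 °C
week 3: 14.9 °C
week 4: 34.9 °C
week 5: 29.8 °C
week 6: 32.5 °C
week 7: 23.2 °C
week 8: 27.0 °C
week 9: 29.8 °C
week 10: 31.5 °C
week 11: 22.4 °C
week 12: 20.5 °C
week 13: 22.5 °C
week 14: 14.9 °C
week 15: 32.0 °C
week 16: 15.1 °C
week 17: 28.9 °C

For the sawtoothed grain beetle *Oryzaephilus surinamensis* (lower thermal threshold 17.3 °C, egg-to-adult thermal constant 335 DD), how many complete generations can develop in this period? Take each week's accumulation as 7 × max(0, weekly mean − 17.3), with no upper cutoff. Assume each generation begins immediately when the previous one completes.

Weekly DD (7 × max(0, T̄ − 17.3)): 23.1, 124.6, 0.0, 123.2, 87.5, 106.4, 41.3, 67.9, 87.5, 99.4, 35.7, 22.4, 36.4, 0.0, 102.9, 0.0, 81.2.
Season total = 1039.5 DD.
Complete generations = ⌊1039.5 / 335⌋ = 3.

3 generations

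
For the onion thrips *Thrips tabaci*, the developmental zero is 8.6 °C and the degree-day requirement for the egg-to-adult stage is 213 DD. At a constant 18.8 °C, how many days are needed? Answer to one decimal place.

20.9 days

Daily accumulation = 18.8 − 8.6 = 10.2 DD/day.
Duration = 213 / 10.2 = 20.882 ≈ 20.9 days.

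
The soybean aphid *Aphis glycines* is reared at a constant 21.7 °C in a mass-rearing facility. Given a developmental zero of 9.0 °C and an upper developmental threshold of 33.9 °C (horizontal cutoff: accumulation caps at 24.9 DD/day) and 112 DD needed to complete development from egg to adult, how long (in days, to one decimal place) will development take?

8.8 days

Daily accumulation = 21.7 − 9.0 = 12.7 DD/day.
Duration = 112 / 12.7 = 8.819 ≈ 8.8 days.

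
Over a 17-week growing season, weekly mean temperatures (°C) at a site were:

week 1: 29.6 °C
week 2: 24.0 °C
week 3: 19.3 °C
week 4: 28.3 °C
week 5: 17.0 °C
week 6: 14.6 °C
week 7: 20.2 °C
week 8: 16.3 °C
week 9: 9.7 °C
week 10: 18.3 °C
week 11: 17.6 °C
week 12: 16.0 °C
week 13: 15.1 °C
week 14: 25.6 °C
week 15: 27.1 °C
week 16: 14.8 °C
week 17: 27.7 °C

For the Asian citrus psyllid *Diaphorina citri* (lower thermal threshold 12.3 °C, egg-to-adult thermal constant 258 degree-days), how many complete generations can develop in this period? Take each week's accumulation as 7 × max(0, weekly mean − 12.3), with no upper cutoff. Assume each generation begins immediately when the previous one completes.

3 generations

Weekly DD (7 × max(0, T̄ − 12.3)): 121.1, 81.9, 49.0, 112.0, 32.9, 16.1, 55.3, 28.0, 0.0, 42.0, 37.1, 25.9, 19.6, 93.1, 103.6, 17.5, 107.8.
Season total = 942.9 DD.
Complete generations = ⌊942.9 / 258⌋ = 3.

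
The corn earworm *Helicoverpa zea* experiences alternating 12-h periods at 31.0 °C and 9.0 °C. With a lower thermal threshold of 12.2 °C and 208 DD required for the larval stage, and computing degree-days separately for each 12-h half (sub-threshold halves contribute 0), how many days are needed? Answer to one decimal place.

Day half: max(0, 31.0 − 12.2) × 0.5 = 18.8 × 0.5 = 9.40 DD.
Night half: max(0, 9.0 − 12.2) × 0.5 = 0.0 × 0.5 = 0.00 DD.
Per 24 h: 9.40 DD/day.
Duration = 208 / 9.40 = 22.128 ≈ 22.1 days.

22.1 days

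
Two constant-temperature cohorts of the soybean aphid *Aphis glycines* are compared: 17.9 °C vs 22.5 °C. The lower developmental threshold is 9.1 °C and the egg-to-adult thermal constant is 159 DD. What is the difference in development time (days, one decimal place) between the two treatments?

6.2 days

At 17.9 °C: 159 / (17.9 − 9.1) = 159 / 8.8 = 18.068 d.
At 22.5 °C: 159 / (22.5 − 9.1) = 159 / 13.4 = 11.866 d.
Difference = |18.068 − 11.866| = 6.203 ≈ 6.2 days.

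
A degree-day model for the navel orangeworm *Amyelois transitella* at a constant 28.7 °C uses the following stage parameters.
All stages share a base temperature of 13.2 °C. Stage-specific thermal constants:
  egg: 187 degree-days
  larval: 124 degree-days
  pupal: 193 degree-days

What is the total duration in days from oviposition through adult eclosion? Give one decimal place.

Daily accumulation at 28.7 °C = 28.7 − 13.2 = 15.5 DD/day.
Total K = 187 + 124 + 193 = 504 DD.
Total duration = 504 / 15.5 = 32.516 ≈ 32.5 days.

32.5 days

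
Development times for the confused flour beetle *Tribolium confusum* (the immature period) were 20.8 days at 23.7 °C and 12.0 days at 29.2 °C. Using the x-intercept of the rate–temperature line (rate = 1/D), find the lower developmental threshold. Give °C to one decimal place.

Equal thermal constants: D₁(T₁ − T_b) = D₂(T₂ − T_b).
20.8·(23.7 − T_b) = 12.0·(29.2 − T_b)
T_b = (20.8·23.7 − 12.0·29.2) / (20.8 − 12.0) = 142.56 / 8.8 = 16.200 °C ≈ 16.2 °C.

16.2 °C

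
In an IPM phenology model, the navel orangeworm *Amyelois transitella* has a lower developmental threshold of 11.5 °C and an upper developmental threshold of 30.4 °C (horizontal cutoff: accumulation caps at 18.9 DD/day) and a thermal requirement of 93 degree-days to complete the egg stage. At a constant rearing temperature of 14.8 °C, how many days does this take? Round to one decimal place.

28.2 days

Daily accumulation = 14.8 − 11.5 = 3.3 DD/day.
Duration = 93 / 3.3 = 28.182 ≈ 28.2 days.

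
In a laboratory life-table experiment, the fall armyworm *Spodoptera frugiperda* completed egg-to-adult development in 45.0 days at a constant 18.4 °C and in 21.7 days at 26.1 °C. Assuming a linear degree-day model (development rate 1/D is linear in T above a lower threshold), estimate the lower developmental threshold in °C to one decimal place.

Linear rate model ⇒ the product D·(T − T_b) is constant across temperatures.
45.0·(18.4 − T_b) = 21.7·(26.1 − T_b)
T_b = (45.0·18.4 − 21.7·26.1) / (45.0 − 21.7) = 261.63 / 23.3 = 11.229 °C ≈ 11.2 °C.

11.2 °C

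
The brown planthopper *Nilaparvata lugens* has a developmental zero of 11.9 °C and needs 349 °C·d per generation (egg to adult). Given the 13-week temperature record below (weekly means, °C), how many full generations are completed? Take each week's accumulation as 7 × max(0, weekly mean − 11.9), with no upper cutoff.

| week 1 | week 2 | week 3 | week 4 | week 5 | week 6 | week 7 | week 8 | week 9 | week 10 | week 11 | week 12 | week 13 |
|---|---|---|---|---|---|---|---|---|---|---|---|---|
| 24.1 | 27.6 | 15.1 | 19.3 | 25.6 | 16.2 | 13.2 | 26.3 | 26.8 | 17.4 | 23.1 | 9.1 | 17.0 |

2 generations

Weekly DD (7 × max(0, T̄ − 11.9)): 85.4, 109.9, 22.4, 51.8, 95.9, 30.1, 9.1, 100.8, 104.3, 38.5, 78.4, 0.0, 35.7.
Season total = 762.3 DD.
Complete generations = ⌊762.3 / 349⌋ = 2.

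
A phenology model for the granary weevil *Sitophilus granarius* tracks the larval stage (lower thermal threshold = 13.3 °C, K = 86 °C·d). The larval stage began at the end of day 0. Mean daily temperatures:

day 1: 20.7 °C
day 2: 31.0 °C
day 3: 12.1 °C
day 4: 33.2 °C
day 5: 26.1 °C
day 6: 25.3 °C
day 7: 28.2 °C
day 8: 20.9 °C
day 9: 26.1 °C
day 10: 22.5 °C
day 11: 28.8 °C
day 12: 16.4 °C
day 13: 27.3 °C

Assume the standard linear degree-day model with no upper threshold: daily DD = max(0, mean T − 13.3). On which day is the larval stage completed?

Daily DD above 13.3 °C: 7.4, 17.7, 0.0, 19.9, 12.8, 12.0, 14.9, 7.6, 12.8, 9.2, 15.5, 3.1, 14.0.
Cumulative: 7.4, 25.1, 25.1, 45.0, 57.8, 69.8, 84.7, 92.3, 105.1, 114.3, 129.8, 132.9, 146.9.
The total first reaches 86 DD on day 8.

day 8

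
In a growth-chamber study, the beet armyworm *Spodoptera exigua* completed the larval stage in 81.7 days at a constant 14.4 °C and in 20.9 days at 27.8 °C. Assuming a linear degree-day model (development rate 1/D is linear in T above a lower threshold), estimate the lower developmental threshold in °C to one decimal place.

9.8 °C

Under the model K = D·(T − T_b), so D₁·(T₁ − T_b) = D₂·(T₂ − T_b).
81.7·(14.4 − T_b) = 20.9·(27.8 − T_b)
T_b = (81.7·14.4 − 20.9·27.8) / (81.7 − 20.9) = 595.46 / 60.8 = 9.794 °C ≈ 9.8 °C.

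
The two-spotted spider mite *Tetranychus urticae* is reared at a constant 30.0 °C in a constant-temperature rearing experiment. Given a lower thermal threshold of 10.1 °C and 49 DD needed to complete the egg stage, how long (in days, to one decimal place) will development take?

2.5 days

Daily accumulation = 30.0 − 10.1 = 19.9 DD/day.
Duration = 49 / 19.9 = 2.462 ≈ 2.5 days.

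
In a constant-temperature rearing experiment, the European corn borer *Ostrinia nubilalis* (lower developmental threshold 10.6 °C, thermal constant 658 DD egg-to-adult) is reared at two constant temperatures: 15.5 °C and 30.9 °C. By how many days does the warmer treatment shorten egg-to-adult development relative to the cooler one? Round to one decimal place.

101.9 days

At 15.5 °C: 658 / (15.5 − 10.6) = 658 / 4.9 = 134.286 d.
At 30.9 °C: 658 / (30.9 − 10.6) = 658 / 20.3 = 32.414 d.
Difference = |134.286 − 32.414| = 101.872 ≈ 101.9 days.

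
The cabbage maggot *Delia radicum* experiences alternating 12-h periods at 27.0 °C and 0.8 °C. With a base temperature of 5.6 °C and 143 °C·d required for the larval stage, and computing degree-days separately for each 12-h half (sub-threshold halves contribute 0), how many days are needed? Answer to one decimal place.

Day half: max(0, 27.0 − 5.6) × 0.5 = 21.4 × 0.5 = 10.70 DD.
Night half: max(0, 0.8 − 5.6) × 0.5 = 0.0 × 0.5 = 0.00 DD.
Per 24 h: 10.70 DD/day.
Duration = 143 / 10.70 = 13.364 ≈ 13.4 days.

13.4 days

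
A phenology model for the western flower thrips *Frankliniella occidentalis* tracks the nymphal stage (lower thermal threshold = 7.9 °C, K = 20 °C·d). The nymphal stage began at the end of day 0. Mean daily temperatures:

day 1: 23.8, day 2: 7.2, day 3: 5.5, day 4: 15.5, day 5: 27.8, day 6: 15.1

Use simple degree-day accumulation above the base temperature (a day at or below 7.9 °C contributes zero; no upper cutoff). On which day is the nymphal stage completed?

day 4

Daily DD above 7.9 °C: 15.9, 0.0, 0.0, 7.6, 19.9, 7.2.
Cumulative: 15.9, 15.9, 15.9, 23.5, 43.4, 50.6.
The total first reaches 20 DD on day 4.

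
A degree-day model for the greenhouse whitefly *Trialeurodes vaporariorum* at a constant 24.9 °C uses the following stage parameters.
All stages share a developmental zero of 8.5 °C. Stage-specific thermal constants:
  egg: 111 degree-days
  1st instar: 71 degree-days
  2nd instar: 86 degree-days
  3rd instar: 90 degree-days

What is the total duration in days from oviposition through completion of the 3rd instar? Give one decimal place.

21.8 days

Daily accumulation at 24.9 °C = 24.9 − 8.5 = 16.4 DD/day.
Total K = 111 + 71 + 86 + 90 = 358 DD.
Total duration = 358 / 16.4 = 21.829 ≈ 21.8 days.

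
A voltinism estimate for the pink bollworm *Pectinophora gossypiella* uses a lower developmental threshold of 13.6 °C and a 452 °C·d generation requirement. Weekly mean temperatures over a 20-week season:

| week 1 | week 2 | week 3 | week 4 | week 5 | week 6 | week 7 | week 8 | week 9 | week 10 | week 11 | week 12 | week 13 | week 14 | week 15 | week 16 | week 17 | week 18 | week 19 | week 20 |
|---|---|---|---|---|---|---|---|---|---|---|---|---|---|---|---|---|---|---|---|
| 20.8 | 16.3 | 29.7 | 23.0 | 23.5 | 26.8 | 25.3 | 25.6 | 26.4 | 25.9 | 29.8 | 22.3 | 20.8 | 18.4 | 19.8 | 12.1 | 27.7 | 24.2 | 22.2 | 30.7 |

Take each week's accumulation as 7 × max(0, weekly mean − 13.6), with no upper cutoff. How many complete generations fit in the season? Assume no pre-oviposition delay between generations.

Weekly DD (7 × max(0, T̄ − 13.6)): 50.4, 18.9, 112.7, 65.8, 69.3, 92.4, 81.9, 84.0, 89.6, 86.1, 113.4, 60.9, 50.4, 33.6, 43.4, 0.0, 98.7, 74.2, 60.2, 119.7.
Season total = 1405.6 DD.
Complete generations = ⌊1405.6 / 452⌋ = 3.

3 generations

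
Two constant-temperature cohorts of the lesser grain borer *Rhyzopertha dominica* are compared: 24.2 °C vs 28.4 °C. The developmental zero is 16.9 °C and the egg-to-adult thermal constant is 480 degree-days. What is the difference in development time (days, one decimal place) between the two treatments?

24.0 days

At 24.2 °C: 480 / (24.2 − 16.9) = 480 / 7.3 = 65.753 d.
At 28.4 °C: 480 / (28.4 − 16.9) = 480 / 11.5 = 41.739 d.
Difference = |65.753 − 41.739| = 24.014 ≈ 24.0 days.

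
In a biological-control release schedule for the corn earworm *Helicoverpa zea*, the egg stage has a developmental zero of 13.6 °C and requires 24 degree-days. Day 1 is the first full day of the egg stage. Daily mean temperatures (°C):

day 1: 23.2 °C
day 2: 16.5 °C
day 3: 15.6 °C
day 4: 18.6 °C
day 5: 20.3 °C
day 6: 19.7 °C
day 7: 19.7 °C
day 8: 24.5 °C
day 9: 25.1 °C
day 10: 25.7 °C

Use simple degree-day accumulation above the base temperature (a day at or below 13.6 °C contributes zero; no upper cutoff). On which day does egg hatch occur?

day 5

Daily DD above 13.6 °C: 9.6, 2.9, 2.0, 5.0, 6.7, 6.1, 6.1, 10.9, 11.5, 12.1.
Cumulative: 9.6, 12.5, 14.5, 19.5, 26.2, 32.3, 38.4, 49.3, 60.8, 72.9.
The total first reaches 24 DD on day 5.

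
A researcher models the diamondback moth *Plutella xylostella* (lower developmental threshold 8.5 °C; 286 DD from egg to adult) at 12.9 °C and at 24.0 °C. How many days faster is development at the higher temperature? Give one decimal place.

At 12.9 °C: 286 / (12.9 − 8.5) = 286 / 4.4 = 65.000 d.
At 24.0 °C: 286 / (24.0 − 8.5) = 286 / 15.5 = 18.452 d.
Difference = |65.000 − 18.452| = 46.548 ≈ 46.5 days.

46.5 days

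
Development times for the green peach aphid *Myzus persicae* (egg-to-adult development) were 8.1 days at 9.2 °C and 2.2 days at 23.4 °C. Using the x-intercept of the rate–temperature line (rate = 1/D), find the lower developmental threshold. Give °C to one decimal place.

Linear rate model ⇒ the product D·(T − T_b) is constant across temperatures.
8.1·(9.2 − T_b) = 2.2·(23.4 − T_b)
T_b = (8.1·9.2 − 2.2·23.4) / (8.1 − 2.2) = 23.04 / 5.9 = 3.905 °C ≈ 3.9 °C.

3.9 °C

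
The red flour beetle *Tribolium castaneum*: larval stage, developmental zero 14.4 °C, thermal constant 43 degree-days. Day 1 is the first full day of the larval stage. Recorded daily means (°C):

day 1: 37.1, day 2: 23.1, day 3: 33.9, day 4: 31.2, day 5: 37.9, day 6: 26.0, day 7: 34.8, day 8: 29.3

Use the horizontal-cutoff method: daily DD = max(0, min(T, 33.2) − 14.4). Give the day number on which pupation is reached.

Daily DD above 14.4 °C (capped at 18.8): 18.8, 8.7, 18.8, 16.8, 18.8, 11.6, 18.8, 14.9.
Cumulative: 18.8, 27.5, 46.3, 63.1, 81.9, 93.5, 112.3, 127.2.
The total first reaches 43 DD on day 3.

day 3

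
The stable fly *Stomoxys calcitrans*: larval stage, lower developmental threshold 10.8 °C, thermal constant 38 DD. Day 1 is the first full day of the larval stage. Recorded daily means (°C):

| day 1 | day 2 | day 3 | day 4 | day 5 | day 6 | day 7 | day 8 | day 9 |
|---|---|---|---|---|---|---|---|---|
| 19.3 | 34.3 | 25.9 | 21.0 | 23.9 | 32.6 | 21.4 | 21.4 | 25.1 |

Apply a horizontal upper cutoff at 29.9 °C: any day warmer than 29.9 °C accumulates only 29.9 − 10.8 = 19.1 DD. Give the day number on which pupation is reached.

day 3

Daily DD above 10.8 °C (capped at 19.1): 8.5, 19.1, 15.1, 10.2, 13.1, 19.1, 10.6, 10.6, 14.3.
Cumulative: 8.5, 27.6, 42.7, 52.9, 66.0, 85.1, 95.7, 106.3, 120.6.
The total first reaches 38 DD on day 3.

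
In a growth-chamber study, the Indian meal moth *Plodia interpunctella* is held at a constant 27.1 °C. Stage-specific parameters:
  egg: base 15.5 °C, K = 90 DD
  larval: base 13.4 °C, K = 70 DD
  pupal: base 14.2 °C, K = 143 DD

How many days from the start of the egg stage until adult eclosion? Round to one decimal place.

egg: 90 / (27.1 − 15.5) = 90 / 11.6 = 7.759 d.
larval: 70 / (27.1 − 13.4) = 70 / 13.7 = 5.109 d.
pupal: 143 / (27.1 − 14.2) = 143 / 12.9 = 11.085 d.
Sum = 23.953 ≈ 24.0 days.

24.0 days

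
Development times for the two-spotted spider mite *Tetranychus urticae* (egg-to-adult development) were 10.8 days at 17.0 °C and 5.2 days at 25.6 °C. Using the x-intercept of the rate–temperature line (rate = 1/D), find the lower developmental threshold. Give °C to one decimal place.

Under the model K = D·(T − T_b), so D₁·(T₁ − T_b) = D₂·(T₂ − T_b).
10.8·(17.0 − T_b) = 5.2·(25.6 − T_b)
T_b = (10.8·17.0 − 5.2·25.6) / (10.8 − 5.2) = 50.48 / 5.6 = 9.014 °C ≈ 9.0 °C.

9.0 °C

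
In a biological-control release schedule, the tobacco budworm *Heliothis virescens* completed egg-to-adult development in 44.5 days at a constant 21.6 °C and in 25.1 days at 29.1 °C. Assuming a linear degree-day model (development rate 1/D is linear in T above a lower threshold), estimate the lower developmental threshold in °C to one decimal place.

11.9 °C

Equal thermal constants: D₁(T₁ − T_b) = D₂(T₂ − T_b).
44.5·(21.6 − T_b) = 25.1·(29.1 − T_b)
T_b = (44.5·21.6 − 25.1·29.1) / (44.5 − 25.1) = 230.79 / 19.4 = 11.896 °C ≈ 11.9 °C.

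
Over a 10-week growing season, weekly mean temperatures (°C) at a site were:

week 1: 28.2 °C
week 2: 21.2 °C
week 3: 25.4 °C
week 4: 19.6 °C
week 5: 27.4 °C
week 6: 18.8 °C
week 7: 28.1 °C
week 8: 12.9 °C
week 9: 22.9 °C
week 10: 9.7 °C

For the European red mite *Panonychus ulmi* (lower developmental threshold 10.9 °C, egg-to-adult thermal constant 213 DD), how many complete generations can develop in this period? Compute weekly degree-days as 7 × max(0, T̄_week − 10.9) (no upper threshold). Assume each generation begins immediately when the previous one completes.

Weekly DD (7 × max(0, T̄ − 10.9)): 121.1, 72.1, 101.5, 60.9, 115.5, 55.3, 120.4, 14.0, 84.0, 0.0.
Season total = 744.8 DD.
Complete generations = ⌊744.8 / 213⌋ = 3.

3 generations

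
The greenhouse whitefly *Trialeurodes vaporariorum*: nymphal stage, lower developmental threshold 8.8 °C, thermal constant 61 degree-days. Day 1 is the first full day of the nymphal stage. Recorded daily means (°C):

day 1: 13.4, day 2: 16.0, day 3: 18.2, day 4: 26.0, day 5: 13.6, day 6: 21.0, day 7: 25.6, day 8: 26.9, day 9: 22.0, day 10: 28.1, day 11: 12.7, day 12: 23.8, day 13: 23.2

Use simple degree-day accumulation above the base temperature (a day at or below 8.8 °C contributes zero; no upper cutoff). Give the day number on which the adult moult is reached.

Daily DD above 8.8 °C: 4.6, 7.2, 9.4, 17.2, 4.8, 12.2, 16.8, 18.1, 13.2, 19.3, 3.9, 15.0, 14.4.
Cumulative: 4.6, 11.8, 21.2, 38.4, 43.2, 55.4, 72.2, 90.3, 103.5, 122.8, 126.7, 141.7, 156.1.
The total first reaches 61 DD on day 7.

day 7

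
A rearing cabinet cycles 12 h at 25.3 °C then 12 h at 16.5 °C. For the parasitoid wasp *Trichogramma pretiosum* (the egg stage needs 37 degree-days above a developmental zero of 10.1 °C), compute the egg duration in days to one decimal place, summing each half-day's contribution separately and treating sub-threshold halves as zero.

Day half: max(0, 25.3 − 10.1) × 0.5 = 15.2 × 0.5 = 7.60 DD.
Night half: max(0, 16.5 − 10.1) × 0.5 = 6.4 × 0.5 = 3.20 DD.
Per 24 h: 10.80 DD/day.
Duration = 37 / 10.80 = 3.426 ≈ 3.4 days.

3.4 days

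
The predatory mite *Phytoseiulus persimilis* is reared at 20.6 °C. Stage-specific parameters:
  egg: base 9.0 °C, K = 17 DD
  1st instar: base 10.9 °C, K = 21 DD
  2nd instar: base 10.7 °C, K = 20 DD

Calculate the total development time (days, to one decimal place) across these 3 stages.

5.7 days

egg: 17 / (20.6 − 9.0) = 17 / 11.6 = 1.466 d.
1st instar: 21 / (20.6 − 10.9) = 21 / 9.7 = 2.165 d.
2nd instar: 20 / (20.6 − 10.7) = 20 / 9.9 = 2.020 d.
Sum = 5.651 ≈ 5.7 days.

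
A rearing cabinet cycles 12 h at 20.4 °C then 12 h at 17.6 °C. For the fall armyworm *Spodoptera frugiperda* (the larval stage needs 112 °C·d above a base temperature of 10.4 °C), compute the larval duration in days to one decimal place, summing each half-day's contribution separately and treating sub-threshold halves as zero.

13.0 days

Day half: max(0, 20.4 − 10.4) × 0.5 = 10.0 × 0.5 = 5.00 DD.
Night half: max(0, 17.6 − 10.4) × 0.5 = 7.2 × 0.5 = 3.60 DD.
Per 24 h: 8.60 DD/day.
Duration = 112 / 8.60 = 13.023 ≈ 13.0 days.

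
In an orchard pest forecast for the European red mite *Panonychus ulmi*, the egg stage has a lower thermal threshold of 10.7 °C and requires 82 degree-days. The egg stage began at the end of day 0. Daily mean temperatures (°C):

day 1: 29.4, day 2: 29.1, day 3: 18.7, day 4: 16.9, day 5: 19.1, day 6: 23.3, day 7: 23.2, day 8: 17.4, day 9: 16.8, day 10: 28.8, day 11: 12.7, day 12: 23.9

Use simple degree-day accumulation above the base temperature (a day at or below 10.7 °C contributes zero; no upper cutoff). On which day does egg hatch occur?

day 7

Daily DD above 10.7 °C: 18.7, 18.4, 8.0, 6.2, 8.4, 12.6, 12.5, 6.7, 6.1, 18.1, 2.0, 13.2.
Cumulative: 18.7, 37.1, 45.1, 51.3, 59.7, 72.3, 84.8, 91.5, 97.6, 115.7, 117.7, 130.9.
The total first reaches 82 DD on day 7.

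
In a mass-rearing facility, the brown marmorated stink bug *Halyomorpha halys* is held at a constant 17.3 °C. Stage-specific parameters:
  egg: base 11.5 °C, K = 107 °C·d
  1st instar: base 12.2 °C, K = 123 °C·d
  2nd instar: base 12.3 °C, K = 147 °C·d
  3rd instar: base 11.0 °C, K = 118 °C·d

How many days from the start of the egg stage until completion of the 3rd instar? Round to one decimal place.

90.7 days

egg: 107 / (17.3 − 11.5) = 107 / 5.8 = 18.448 d.
1st instar: 123 / (17.3 − 12.2) = 123 / 5.1 = 24.118 d.
2nd instar: 147 / (17.3 − 12.3) = 147 / 5.0 = 29.400 d.
3rd instar: 118 / (17.3 − 11.0) = 118 / 6.3 = 18.730 d.
Sum = 90.696 ≈ 90.7 days.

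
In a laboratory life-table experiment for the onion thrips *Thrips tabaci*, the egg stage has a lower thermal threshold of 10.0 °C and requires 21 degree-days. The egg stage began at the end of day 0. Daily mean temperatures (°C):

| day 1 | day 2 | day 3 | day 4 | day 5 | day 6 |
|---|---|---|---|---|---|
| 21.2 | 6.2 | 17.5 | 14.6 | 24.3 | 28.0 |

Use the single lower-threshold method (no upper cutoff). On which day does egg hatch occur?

day 4

Daily DD above 10.0 °C: 11.2, 0.0, 7.5, 4.6, 14.3, 18.0.
Cumulative: 11.2, 11.2, 18.7, 23.3, 37.6, 55.6.
The total first reaches 21 DD on day 4.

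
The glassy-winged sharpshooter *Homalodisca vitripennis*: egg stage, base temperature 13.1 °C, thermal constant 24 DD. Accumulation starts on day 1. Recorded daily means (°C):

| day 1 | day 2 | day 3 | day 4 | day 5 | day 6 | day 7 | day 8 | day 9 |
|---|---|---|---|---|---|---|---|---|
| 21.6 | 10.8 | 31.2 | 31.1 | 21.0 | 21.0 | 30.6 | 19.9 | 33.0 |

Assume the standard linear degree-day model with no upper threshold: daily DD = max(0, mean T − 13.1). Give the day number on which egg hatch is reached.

day 3

Daily DD above 13.1 °C: 8.5, 0.0, 18.1, 18.0, 7.9, 7.9, 17.5, 6.8, 19.9.
Cumulative: 8.5, 8.5, 26.6, 44.6, 52.5, 60.4, 77.9, 84.7, 104.6.
The total first reaches 24 DD on day 3.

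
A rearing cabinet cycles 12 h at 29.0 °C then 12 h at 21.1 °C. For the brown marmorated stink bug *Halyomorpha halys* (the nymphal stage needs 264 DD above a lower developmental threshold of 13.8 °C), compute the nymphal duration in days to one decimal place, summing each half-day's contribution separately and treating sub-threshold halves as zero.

23.5 days

Day half: max(0, 29.0 − 13.8) × 0.5 = 15.2 × 0.5 = 7.60 DD.
Night half: max(0, 21.1 − 13.8) × 0.5 = 7.3 × 0.5 = 3.65 DD.
Per 24 h: 11.25 DD/day.
Duration = 264 / 11.25 = 23.467 ≈ 23.5 days.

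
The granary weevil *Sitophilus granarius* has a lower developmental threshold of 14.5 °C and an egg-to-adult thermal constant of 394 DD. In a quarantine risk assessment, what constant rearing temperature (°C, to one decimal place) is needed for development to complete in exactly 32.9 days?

26.5 °C

Required daily accumulation = 394 / 32.9 = 11.976 DD/day.
T = T_base + 11.976 = 14.5 + 11.976 = 26.476 ≈ 26.5 °C.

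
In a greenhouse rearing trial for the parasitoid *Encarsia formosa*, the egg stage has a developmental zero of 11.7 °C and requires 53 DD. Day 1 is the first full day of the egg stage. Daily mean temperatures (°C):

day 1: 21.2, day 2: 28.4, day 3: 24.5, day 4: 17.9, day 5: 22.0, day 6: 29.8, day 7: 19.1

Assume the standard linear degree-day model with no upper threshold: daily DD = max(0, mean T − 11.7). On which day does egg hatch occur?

Daily DD above 11.7 °C: 9.5, 16.7, 12.8, 6.2, 10.3, 18.1, 7.4.
Cumulative: 9.5, 26.2, 39.0, 45.2, 55.5, 73.6, 81.0.
The total first reaches 53 DD on day 5.

day 5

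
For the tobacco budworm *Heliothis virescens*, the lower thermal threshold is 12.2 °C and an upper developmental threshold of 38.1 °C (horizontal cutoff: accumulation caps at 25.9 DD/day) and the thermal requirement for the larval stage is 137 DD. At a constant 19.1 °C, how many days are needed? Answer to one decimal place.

Daily accumulation = 19.1 − 12.2 = 6.9 DD/day.
Duration = 137 / 6.9 = 19.855 ≈ 19.9 days.

19.9 days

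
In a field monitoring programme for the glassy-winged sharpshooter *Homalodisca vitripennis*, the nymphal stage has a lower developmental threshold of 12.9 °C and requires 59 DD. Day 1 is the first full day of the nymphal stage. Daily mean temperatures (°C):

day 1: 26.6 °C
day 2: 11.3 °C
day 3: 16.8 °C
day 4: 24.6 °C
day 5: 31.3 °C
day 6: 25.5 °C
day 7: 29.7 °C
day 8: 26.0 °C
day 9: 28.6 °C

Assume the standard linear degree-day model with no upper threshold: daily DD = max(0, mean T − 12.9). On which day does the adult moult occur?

day 6

Daily DD above 12.9 °C: 13.7, 0.0, 3.9, 11.7, 18.4, 12.6, 16.8, 13.1, 15.7.
Cumulative: 13.7, 13.7, 17.6, 29.3, 47.7, 60.3, 77.1, 90.2, 105.9.
The total first reaches 59 DD on day 6.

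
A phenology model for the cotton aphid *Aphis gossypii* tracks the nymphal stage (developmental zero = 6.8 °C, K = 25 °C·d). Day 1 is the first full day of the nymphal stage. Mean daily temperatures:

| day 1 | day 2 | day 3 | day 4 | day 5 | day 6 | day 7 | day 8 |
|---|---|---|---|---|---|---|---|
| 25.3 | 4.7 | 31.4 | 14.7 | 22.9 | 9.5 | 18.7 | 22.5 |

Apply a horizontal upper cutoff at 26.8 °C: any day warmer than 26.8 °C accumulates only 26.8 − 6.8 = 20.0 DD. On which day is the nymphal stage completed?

day 3

Daily DD above 6.8 °C (capped at 20.0): 18.5, 0.0, 20.0, 7.9, 16.1, 2.7, 11.9, 15.7.
Cumulative: 18.5, 18.5, 38.5, 46.4, 62.5, 65.2, 77.1, 92.8.
The total first reaches 25 DD on day 3.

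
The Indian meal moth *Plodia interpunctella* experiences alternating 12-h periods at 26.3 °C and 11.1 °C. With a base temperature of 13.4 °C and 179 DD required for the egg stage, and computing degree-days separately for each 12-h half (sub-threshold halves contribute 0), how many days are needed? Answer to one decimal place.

27.8 days

Day half: max(0, 26.3 − 13.4) × 0.5 = 12.9 × 0.5 = 6.45 DD.
Night half: max(0, 11.1 − 13.4) × 0.5 = 0.0 × 0.5 = 0.00 DD.
Per 24 h: 6.45 DD/day.
Duration = 179 / 6.45 = 27.752 ≈ 27.8 days.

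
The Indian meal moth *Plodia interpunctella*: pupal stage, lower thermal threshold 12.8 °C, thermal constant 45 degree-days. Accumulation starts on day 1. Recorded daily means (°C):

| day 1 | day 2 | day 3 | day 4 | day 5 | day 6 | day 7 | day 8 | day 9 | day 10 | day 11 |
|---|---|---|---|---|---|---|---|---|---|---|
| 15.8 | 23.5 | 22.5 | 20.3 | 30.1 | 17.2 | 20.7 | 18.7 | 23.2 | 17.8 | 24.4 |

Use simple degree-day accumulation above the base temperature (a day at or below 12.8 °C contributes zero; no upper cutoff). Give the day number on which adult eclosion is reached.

Daily DD above 12.8 °C: 3.0, 10.7, 9.7, 7.5, 17.3, 4.4, 7.9, 5.9, 10.4, 5.0, 11.6.
Cumulative: 3.0, 13.7, 23.4, 30.9, 48.2, 52.6, 60.5, 66.4, 76.8, 81.8, 93.4.
The total first reaches 45 DD on day 5.

day 5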